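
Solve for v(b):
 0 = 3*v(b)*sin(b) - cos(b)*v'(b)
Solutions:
 v(b) = C1/cos(b)^3


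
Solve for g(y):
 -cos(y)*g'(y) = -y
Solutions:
 g(y) = C1 + Integral(y/cos(y), y)


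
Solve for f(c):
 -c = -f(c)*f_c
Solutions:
 f(c) = -sqrt(C1 + c^2)
 f(c) = sqrt(C1 + c^2)


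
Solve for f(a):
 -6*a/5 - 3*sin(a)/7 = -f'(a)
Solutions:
 f(a) = C1 + 3*a^2/5 - 3*cos(a)/7


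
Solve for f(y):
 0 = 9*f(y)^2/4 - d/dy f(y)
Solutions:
 f(y) = -4/(C1 + 9*y)


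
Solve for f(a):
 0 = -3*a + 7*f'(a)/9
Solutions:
 f(a) = C1 + 27*a^2/14


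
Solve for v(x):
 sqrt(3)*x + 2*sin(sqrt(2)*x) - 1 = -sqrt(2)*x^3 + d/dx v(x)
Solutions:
 v(x) = C1 + sqrt(2)*x^4/4 + sqrt(3)*x^2/2 - x - sqrt(2)*cos(sqrt(2)*x)


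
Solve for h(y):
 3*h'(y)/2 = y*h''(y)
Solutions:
 h(y) = C1 + C2*y^(5/2)


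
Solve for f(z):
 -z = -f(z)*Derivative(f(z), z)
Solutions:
 f(z) = -sqrt(C1 + z^2)
 f(z) = sqrt(C1 + z^2)


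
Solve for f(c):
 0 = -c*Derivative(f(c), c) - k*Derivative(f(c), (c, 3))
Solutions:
 f(c) = C1 + Integral(C2*airyai(c*(-1/k)^(1/3)) + C3*airybi(c*(-1/k)^(1/3)), c)


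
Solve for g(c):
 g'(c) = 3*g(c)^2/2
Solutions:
 g(c) = -2/(C1 + 3*c)


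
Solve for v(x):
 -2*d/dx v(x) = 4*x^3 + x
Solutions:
 v(x) = C1 - x^4/2 - x^2/4


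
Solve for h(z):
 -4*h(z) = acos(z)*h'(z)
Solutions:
 h(z) = C1*exp(-4*Integral(1/acos(z), z))


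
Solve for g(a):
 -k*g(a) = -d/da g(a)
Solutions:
 g(a) = C1*exp(a*k)


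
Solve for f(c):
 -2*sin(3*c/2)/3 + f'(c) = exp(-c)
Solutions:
 f(c) = C1 - 4*cos(3*c/2)/9 - exp(-c)


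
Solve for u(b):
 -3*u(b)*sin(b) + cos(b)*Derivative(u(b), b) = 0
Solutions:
 u(b) = C1/cos(b)^3


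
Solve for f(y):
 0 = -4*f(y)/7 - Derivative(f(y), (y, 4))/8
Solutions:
 f(y) = (C1*sin(14^(3/4)*y/7) + C2*cos(14^(3/4)*y/7))*exp(-14^(3/4)*y/7) + (C3*sin(14^(3/4)*y/7) + C4*cos(14^(3/4)*y/7))*exp(14^(3/4)*y/7)


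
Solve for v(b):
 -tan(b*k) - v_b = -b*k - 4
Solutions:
 v(b) = C1 + b^2*k/2 + 4*b - Piecewise((-log(cos(b*k))/k, Ne(k, 0)), (0, True))


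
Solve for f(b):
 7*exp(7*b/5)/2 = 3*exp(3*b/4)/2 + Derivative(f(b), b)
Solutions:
 f(b) = C1 + 5*exp(7*b/5)/2 - 2*exp(3*b/4)


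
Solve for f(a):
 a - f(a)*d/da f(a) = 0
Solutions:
 f(a) = -sqrt(C1 + a^2)
 f(a) = sqrt(C1 + a^2)


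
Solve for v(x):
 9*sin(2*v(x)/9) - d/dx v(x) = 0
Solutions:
 -9*x + 9*log(cos(2*v(x)/9) - 1)/4 - 9*log(cos(2*v(x)/9) + 1)/4 = C1


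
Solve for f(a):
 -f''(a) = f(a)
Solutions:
 f(a) = C1*sin(a) + C2*cos(a)


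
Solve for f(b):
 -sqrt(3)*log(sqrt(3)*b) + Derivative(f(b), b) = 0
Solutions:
 f(b) = C1 + sqrt(3)*b*log(b) - sqrt(3)*b + sqrt(3)*b*log(3)/2


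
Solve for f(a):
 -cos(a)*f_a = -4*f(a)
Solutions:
 f(a) = C1*(sin(a)^2 + 2*sin(a) + 1)/(sin(a)^2 - 2*sin(a) + 1)


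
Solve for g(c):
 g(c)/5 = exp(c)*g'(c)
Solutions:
 g(c) = C1*exp(-exp(-c)/5)


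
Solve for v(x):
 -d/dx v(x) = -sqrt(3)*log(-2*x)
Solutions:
 v(x) = C1 + sqrt(3)*x*log(-x) + sqrt(3)*x*(-1 + log(2))


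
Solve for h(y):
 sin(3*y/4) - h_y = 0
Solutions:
 h(y) = C1 - 4*cos(3*y/4)/3


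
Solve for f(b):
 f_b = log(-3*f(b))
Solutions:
 -Integral(1/(log(-_y) + log(3)), (_y, f(b))) = C1 - b


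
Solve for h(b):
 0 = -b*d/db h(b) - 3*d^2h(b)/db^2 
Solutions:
 h(b) = C1 + C2*erf(sqrt(6)*b/6)


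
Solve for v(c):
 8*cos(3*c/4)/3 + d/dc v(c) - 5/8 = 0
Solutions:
 v(c) = C1 + 5*c/8 - 32*sin(3*c/4)/9


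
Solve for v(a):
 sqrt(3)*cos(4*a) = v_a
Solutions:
 v(a) = C1 + sqrt(3)*sin(4*a)/4


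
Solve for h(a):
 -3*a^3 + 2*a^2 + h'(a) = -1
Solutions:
 h(a) = C1 + 3*a^4/4 - 2*a^3/3 - a


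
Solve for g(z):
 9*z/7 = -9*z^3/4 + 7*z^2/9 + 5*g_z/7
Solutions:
 g(z) = C1 + 63*z^4/80 - 49*z^3/135 + 9*z^2/10


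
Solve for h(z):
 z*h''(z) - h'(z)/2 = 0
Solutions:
 h(z) = C1 + C2*z^(3/2)


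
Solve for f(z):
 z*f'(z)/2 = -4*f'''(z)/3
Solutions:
 f(z) = C1 + Integral(C2*airyai(-3^(1/3)*z/2) + C3*airybi(-3^(1/3)*z/2), z)


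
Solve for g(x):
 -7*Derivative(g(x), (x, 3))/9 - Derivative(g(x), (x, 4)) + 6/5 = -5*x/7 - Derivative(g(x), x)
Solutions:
 g(x) = C1 + C2*exp(-x*(98*2^(1/3)/(81*sqrt(54933) + 18997)^(1/3) + 28 + 2^(2/3)*(81*sqrt(54933) + 18997)^(1/3))/108)*sin(2^(1/3)*sqrt(3)*x*(-2^(1/3)*(81*sqrt(54933) + 18997)^(1/3) + 98/(81*sqrt(54933) + 18997)^(1/3))/108) + C3*exp(-x*(98*2^(1/3)/(81*sqrt(54933) + 18997)^(1/3) + 28 + 2^(2/3)*(81*sqrt(54933) + 18997)^(1/3))/108)*cos(2^(1/3)*sqrt(3)*x*(-2^(1/3)*(81*sqrt(54933) + 18997)^(1/3) + 98/(81*sqrt(54933) + 18997)^(1/3))/108) + C4*exp(x*(-14 + 98*2^(1/3)/(81*sqrt(54933) + 18997)^(1/3) + 2^(2/3)*(81*sqrt(54933) + 18997)^(1/3))/54) - 5*x^2/14 - 6*x/5


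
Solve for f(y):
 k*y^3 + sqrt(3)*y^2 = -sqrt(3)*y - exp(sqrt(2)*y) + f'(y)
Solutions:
 f(y) = C1 + k*y^4/4 + sqrt(3)*y^3/3 + sqrt(3)*y^2/2 + sqrt(2)*exp(sqrt(2)*y)/2


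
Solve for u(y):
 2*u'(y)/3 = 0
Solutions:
 u(y) = C1


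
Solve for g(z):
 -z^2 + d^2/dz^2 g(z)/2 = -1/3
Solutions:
 g(z) = C1 + C2*z + z^4/6 - z^2/3


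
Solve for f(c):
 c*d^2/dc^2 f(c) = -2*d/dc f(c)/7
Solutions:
 f(c) = C1 + C2*c^(5/7)


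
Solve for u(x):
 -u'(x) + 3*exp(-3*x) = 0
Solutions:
 u(x) = C1 - exp(-3*x)


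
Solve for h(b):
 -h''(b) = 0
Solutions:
 h(b) = C1 + C2*b


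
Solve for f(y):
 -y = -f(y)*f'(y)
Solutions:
 f(y) = -sqrt(C1 + y^2)
 f(y) = sqrt(C1 + y^2)


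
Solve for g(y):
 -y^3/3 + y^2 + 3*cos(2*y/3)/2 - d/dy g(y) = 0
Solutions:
 g(y) = C1 - y^4/12 + y^3/3 + 9*sin(2*y/3)/4


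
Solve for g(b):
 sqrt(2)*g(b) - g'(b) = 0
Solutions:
 g(b) = C1*exp(sqrt(2)*b)


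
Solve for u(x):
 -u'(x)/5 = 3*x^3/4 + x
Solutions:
 u(x) = C1 - 15*x^4/16 - 5*x^2/2


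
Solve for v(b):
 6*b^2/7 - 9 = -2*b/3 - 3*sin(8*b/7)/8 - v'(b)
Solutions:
 v(b) = C1 - 2*b^3/7 - b^2/3 + 9*b + 21*cos(8*b/7)/64


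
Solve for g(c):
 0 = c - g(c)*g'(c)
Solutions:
 g(c) = -sqrt(C1 + c^2)
 g(c) = sqrt(C1 + c^2)


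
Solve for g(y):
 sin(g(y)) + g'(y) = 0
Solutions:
 g(y) = -acos((-C1 - exp(2*y))/(C1 - exp(2*y))) + 2*pi
 g(y) = acos((-C1 - exp(2*y))/(C1 - exp(2*y)))


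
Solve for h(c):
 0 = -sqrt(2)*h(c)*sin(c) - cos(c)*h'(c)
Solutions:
 h(c) = C1*cos(c)^(sqrt(2))


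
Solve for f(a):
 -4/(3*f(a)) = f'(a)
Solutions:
 f(a) = -sqrt(C1 - 24*a)/3
 f(a) = sqrt(C1 - 24*a)/3


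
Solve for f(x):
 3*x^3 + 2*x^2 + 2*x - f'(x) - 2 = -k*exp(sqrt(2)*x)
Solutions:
 f(x) = C1 + sqrt(2)*k*exp(sqrt(2)*x)/2 + 3*x^4/4 + 2*x^3/3 + x^2 - 2*x


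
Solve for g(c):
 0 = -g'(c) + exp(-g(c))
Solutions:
 g(c) = log(C1 + c)


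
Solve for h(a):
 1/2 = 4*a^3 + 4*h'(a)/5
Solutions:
 h(a) = C1 - 5*a^4/4 + 5*a/8


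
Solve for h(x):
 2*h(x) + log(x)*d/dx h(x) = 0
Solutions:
 h(x) = C1*exp(-2*li(x))


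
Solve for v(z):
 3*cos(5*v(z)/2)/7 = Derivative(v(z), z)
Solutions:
 -3*z/7 - log(sin(5*v(z)/2) - 1)/5 + log(sin(5*v(z)/2) + 1)/5 = C1


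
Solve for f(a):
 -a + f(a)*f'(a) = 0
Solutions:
 f(a) = -sqrt(C1 + a^2)
 f(a) = sqrt(C1 + a^2)


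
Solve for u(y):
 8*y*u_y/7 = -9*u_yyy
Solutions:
 u(y) = C1 + Integral(C2*airyai(-2*147^(1/3)*y/21) + C3*airybi(-2*147^(1/3)*y/21), y)


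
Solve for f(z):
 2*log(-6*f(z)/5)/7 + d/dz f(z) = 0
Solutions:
 7*Integral(1/(log(-_y) - log(5) + log(6)), (_y, f(z)))/2 = C1 - z


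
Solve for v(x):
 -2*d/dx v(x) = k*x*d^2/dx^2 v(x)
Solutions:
 v(x) = C1 + x^(((re(k) - 2)*re(k) + im(k)^2)/(re(k)^2 + im(k)^2))*(C2*sin(2*log(x)*Abs(im(k))/(re(k)^2 + im(k)^2)) + C3*cos(2*log(x)*im(k)/(re(k)^2 + im(k)^2)))


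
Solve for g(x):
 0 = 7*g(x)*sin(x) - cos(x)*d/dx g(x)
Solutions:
 g(x) = C1/cos(x)^7


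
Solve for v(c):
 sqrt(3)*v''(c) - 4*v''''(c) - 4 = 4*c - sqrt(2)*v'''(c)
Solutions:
 v(c) = C1 + C2*c + C3*exp(sqrt(2)*c*(1 - sqrt(1 + 8*sqrt(3)))/8) + C4*exp(sqrt(2)*c*(1 + sqrt(1 + 8*sqrt(3)))/8) + 2*sqrt(3)*c^3/9 + 2*c^2*(-sqrt(2) + sqrt(3))/3


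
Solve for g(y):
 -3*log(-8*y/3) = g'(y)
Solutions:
 g(y) = C1 - 3*y*log(-y) + 3*y*(-3*log(2) + 1 + log(3))


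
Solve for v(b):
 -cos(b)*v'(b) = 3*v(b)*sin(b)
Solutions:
 v(b) = C1*cos(b)^3


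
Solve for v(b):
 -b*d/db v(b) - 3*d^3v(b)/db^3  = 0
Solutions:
 v(b) = C1 + Integral(C2*airyai(-3^(2/3)*b/3) + C3*airybi(-3^(2/3)*b/3), b)


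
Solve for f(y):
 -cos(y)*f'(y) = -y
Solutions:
 f(y) = C1 + Integral(y/cos(y), y)


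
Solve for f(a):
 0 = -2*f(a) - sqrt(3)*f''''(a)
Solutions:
 f(a) = (C1*sin(2^(3/4)*3^(7/8)*a/6) + C2*cos(2^(3/4)*3^(7/8)*a/6))*exp(-2^(3/4)*3^(7/8)*a/6) + (C3*sin(2^(3/4)*3^(7/8)*a/6) + C4*cos(2^(3/4)*3^(7/8)*a/6))*exp(2^(3/4)*3^(7/8)*a/6)


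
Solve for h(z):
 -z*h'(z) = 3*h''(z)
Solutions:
 h(z) = C1 + C2*erf(sqrt(6)*z/6)


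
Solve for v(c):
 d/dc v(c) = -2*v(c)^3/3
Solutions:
 v(c) = -sqrt(6)*sqrt(-1/(C1 - 2*c))/2
 v(c) = sqrt(6)*sqrt(-1/(C1 - 2*c))/2


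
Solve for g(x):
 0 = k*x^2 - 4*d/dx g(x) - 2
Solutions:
 g(x) = C1 + k*x^3/12 - x/2


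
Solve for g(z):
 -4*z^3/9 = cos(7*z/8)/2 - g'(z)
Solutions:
 g(z) = C1 + z^4/9 + 4*sin(7*z/8)/7


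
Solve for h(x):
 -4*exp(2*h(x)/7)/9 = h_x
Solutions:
 h(x) = 7*log(-sqrt(-1/(C1 - 4*x))) - 7*log(2) + 7*log(3) + 7*log(14)/2
 h(x) = 7*log(-1/(C1 - 4*x))/2 - 7*log(2) + 7*log(3) + 7*log(14)/2


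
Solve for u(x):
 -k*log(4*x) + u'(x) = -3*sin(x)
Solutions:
 u(x) = C1 + k*x*(log(x) - 1) + 2*k*x*log(2) + 3*cos(x)


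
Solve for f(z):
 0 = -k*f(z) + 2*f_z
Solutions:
 f(z) = C1*exp(k*z/2)


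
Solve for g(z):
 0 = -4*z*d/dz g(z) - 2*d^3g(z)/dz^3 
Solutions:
 g(z) = C1 + Integral(C2*airyai(-2^(1/3)*z) + C3*airybi(-2^(1/3)*z), z)


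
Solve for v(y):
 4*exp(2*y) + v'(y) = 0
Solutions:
 v(y) = C1 - 2*exp(2*y)


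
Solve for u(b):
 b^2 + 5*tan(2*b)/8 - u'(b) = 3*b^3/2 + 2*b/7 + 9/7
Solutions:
 u(b) = C1 - 3*b^4/8 + b^3/3 - b^2/7 - 9*b/7 - 5*log(cos(2*b))/16


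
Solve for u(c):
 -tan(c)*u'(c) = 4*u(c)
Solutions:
 u(c) = C1/sin(c)^4


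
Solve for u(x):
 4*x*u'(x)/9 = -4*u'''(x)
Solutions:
 u(x) = C1 + Integral(C2*airyai(-3^(1/3)*x/3) + C3*airybi(-3^(1/3)*x/3), x)


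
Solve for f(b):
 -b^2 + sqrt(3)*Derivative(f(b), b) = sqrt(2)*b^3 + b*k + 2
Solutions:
 f(b) = C1 + sqrt(6)*b^4/12 + sqrt(3)*b^3/9 + sqrt(3)*b^2*k/6 + 2*sqrt(3)*b/3


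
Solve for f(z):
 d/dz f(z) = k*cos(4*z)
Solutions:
 f(z) = C1 + k*sin(4*z)/4


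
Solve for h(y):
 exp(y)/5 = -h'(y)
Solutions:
 h(y) = C1 - exp(y)/5


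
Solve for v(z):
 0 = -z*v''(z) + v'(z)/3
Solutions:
 v(z) = C1 + C2*z^(4/3)


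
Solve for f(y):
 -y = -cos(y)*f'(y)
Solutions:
 f(y) = C1 + Integral(y/cos(y), y)


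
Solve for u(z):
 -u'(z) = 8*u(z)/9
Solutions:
 u(z) = C1*exp(-8*z/9)


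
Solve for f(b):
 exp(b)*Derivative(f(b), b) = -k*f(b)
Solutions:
 f(b) = C1*exp(k*exp(-b))


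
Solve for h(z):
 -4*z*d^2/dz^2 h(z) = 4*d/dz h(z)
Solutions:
 h(z) = C1 + C2*log(z)


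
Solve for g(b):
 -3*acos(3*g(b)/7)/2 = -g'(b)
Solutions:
 Integral(1/acos(3*_y/7), (_y, g(b))) = C1 + 3*b/2


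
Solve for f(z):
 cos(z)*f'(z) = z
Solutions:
 f(z) = C1 + Integral(z/cos(z), z)


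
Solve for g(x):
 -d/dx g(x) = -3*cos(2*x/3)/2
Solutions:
 g(x) = C1 + 9*sin(2*x/3)/4


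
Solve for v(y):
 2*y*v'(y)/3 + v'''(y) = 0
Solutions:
 v(y) = C1 + Integral(C2*airyai(-2^(1/3)*3^(2/3)*y/3) + C3*airybi(-2^(1/3)*3^(2/3)*y/3), y)


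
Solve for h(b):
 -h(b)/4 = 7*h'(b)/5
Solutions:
 h(b) = C1*exp(-5*b/28)


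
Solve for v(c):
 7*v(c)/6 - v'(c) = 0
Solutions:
 v(c) = C1*exp(7*c/6)


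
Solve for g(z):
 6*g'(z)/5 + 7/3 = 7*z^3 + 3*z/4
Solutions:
 g(z) = C1 + 35*z^4/24 + 5*z^2/16 - 35*z/18


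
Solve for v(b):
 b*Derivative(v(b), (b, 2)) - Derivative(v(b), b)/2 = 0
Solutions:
 v(b) = C1 + C2*b^(3/2)


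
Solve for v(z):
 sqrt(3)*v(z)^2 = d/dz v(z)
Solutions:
 v(z) = -1/(C1 + sqrt(3)*z)


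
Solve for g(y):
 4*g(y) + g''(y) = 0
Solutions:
 g(y) = C1*sin(2*y) + C2*cos(2*y)


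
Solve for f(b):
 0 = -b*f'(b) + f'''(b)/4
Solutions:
 f(b) = C1 + Integral(C2*airyai(2^(2/3)*b) + C3*airybi(2^(2/3)*b), b)


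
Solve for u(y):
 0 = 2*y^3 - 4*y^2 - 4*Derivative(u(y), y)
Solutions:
 u(y) = C1 + y^4/8 - y^3/3


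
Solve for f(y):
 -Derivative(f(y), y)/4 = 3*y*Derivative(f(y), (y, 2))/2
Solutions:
 f(y) = C1 + C2*y^(5/6)


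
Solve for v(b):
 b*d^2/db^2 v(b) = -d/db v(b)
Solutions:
 v(b) = C1 + C2*log(b)


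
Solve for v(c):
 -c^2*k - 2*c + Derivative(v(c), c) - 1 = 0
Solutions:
 v(c) = C1 + c^3*k/3 + c^2 + c


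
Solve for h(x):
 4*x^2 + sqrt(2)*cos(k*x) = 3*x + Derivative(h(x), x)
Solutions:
 h(x) = C1 + 4*x^3/3 - 3*x^2/2 + sqrt(2)*sin(k*x)/k


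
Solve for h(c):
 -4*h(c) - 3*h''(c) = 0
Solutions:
 h(c) = C1*sin(2*sqrt(3)*c/3) + C2*cos(2*sqrt(3)*c/3)


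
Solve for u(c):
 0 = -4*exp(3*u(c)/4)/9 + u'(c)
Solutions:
 u(c) = 4*log(-1/(C1 + 4*c))/3 + 4*log(12)/3
 u(c) = 4*log((-1/(C1 + 4*c))^(1/3)*(-12^(1/3) - 2^(2/3)*3^(5/6)*I)/2)
 u(c) = 4*log((-1/(C1 + 4*c))^(1/3)*(-12^(1/3) + 2^(2/3)*3^(5/6)*I)/2)


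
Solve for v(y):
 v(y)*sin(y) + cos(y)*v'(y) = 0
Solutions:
 v(y) = C1*cos(y)


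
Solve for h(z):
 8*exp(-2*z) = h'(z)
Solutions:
 h(z) = C1 - 4*exp(-2*z)


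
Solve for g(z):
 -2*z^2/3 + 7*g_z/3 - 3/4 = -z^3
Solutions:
 g(z) = C1 - 3*z^4/28 + 2*z^3/21 + 9*z/28


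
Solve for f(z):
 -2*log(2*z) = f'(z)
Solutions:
 f(z) = C1 - 2*z*log(z) - z*log(4) + 2*z


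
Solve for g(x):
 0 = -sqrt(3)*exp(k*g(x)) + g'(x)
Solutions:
 g(x) = Piecewise((log(-1/(C1*k + sqrt(3)*k*x))/k, Ne(k, 0)), (nan, True))
 g(x) = Piecewise((C1 + sqrt(3)*x, Eq(k, 0)), (nan, True))


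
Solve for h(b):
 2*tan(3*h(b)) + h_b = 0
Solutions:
 h(b) = -asin(C1*exp(-6*b))/3 + pi/3
 h(b) = asin(C1*exp(-6*b))/3


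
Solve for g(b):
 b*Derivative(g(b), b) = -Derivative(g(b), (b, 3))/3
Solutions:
 g(b) = C1 + Integral(C2*airyai(-3^(1/3)*b) + C3*airybi(-3^(1/3)*b), b)


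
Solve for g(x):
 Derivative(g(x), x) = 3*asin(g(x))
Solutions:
 Integral(1/asin(_y), (_y, g(x))) = C1 + 3*x


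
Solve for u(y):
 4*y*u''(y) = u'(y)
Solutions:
 u(y) = C1 + C2*y^(5/4)


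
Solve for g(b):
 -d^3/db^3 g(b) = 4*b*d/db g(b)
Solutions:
 g(b) = C1 + Integral(C2*airyai(-2^(2/3)*b) + C3*airybi(-2^(2/3)*b), b)


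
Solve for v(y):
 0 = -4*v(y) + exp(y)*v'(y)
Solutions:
 v(y) = C1*exp(-4*exp(-y))


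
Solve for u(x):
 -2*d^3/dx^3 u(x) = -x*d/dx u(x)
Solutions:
 u(x) = C1 + Integral(C2*airyai(2^(2/3)*x/2) + C3*airybi(2^(2/3)*x/2), x)


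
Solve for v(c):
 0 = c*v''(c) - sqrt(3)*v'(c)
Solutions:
 v(c) = C1 + C2*c^(1 + sqrt(3))


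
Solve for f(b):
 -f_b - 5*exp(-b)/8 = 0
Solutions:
 f(b) = C1 + 5*exp(-b)/8


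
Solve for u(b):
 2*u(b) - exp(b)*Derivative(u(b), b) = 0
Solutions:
 u(b) = C1*exp(-2*exp(-b))


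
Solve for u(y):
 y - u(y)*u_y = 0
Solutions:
 u(y) = -sqrt(C1 + y^2)
 u(y) = sqrt(C1 + y^2)


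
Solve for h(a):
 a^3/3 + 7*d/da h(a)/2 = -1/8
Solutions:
 h(a) = C1 - a^4/42 - a/28


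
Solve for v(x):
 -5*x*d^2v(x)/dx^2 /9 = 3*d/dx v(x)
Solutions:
 v(x) = C1 + C2/x^(22/5)


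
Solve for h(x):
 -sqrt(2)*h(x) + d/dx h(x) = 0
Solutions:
 h(x) = C1*exp(sqrt(2)*x)


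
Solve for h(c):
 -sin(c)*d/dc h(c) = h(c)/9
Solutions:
 h(c) = C1*(cos(c) + 1)^(1/18)/(cos(c) - 1)^(1/18)


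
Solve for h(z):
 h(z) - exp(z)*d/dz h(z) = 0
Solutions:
 h(z) = C1*exp(-exp(-z))


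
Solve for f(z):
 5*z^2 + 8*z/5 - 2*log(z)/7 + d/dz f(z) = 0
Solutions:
 f(z) = C1 - 5*z^3/3 - 4*z^2/5 + 2*z*log(z)/7 - 2*z/7


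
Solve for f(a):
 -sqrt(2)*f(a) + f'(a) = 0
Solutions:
 f(a) = C1*exp(sqrt(2)*a)


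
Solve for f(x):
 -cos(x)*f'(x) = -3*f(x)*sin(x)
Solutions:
 f(x) = C1/cos(x)^3


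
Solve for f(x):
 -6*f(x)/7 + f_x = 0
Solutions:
 f(x) = C1*exp(6*x/7)


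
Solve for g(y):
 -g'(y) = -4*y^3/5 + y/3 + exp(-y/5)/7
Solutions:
 g(y) = C1 + y^4/5 - y^2/6 + 5*exp(-y/5)/7


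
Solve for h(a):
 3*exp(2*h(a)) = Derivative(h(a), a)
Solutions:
 h(a) = log(-sqrt(-1/(C1 + 3*a))) - log(2)/2
 h(a) = log(-1/(C1 + 3*a))/2 - log(2)/2


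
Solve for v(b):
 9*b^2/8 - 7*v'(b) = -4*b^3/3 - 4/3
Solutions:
 v(b) = C1 + b^4/21 + 3*b^3/56 + 4*b/21


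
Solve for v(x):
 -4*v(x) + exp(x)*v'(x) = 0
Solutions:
 v(x) = C1*exp(-4*exp(-x))


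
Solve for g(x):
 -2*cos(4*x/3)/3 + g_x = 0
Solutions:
 g(x) = C1 + sin(4*x/3)/2


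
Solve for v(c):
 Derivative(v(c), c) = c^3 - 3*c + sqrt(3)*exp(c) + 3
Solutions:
 v(c) = C1 + c^4/4 - 3*c^2/2 + 3*c + sqrt(3)*exp(c)


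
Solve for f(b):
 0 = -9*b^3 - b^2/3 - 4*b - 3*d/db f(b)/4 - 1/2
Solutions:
 f(b) = C1 - 3*b^4 - 4*b^3/27 - 8*b^2/3 - 2*b/3


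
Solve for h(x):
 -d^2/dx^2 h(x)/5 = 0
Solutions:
 h(x) = C1 + C2*x


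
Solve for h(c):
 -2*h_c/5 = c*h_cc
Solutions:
 h(c) = C1 + C2*c^(3/5)


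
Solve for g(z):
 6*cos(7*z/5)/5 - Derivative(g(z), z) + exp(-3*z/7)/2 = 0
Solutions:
 g(z) = C1 + 6*sin(7*z/5)/7 - 7*exp(-3*z/7)/6


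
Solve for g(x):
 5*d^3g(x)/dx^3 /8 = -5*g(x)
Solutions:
 g(x) = C3*exp(-2*x) + (C1*sin(sqrt(3)*x) + C2*cos(sqrt(3)*x))*exp(x)


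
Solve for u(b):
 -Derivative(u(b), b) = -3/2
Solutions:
 u(b) = C1 + 3*b/2


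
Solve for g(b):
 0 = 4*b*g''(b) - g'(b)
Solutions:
 g(b) = C1 + C2*b^(5/4)


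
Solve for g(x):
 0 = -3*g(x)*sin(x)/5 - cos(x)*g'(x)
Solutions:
 g(x) = C1*cos(x)^(3/5)


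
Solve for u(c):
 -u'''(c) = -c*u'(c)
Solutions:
 u(c) = C1 + Integral(C2*airyai(c) + C3*airybi(c), c)


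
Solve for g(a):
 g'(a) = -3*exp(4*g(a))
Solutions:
 g(a) = log(-I*(1/(C1 + 12*a))^(1/4))
 g(a) = log(I*(1/(C1 + 12*a))^(1/4))
 g(a) = log(-(1/(C1 + 12*a))^(1/4))
 g(a) = log(1/(C1 + 12*a))/4


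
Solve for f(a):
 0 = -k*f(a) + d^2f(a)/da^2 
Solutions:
 f(a) = C1*exp(-a*sqrt(k)) + C2*exp(a*sqrt(k))


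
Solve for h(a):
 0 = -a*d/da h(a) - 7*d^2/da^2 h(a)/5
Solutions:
 h(a) = C1 + C2*erf(sqrt(70)*a/14)


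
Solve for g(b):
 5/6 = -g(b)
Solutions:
 g(b) = -5/6


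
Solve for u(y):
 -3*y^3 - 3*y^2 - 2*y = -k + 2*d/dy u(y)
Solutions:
 u(y) = C1 + k*y/2 - 3*y^4/8 - y^3/2 - y^2/2


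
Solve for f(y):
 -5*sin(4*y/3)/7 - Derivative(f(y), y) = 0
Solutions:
 f(y) = C1 + 15*cos(4*y/3)/28


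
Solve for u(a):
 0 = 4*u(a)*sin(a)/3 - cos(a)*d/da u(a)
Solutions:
 u(a) = C1/cos(a)^(4/3)


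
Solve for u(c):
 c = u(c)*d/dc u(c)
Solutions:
 u(c) = -sqrt(C1 + c^2)
 u(c) = sqrt(C1 + c^2)


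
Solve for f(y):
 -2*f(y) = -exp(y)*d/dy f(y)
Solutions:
 f(y) = C1*exp(-2*exp(-y))


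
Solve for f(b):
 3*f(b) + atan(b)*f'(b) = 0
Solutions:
 f(b) = C1*exp(-3*Integral(1/atan(b), b))


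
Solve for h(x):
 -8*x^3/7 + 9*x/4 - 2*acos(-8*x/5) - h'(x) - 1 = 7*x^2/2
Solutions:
 h(x) = C1 - 2*x^4/7 - 7*x^3/6 + 9*x^2/8 - 2*x*acos(-8*x/5) - x - sqrt(25 - 64*x^2)/4


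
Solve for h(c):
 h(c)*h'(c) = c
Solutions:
 h(c) = -sqrt(C1 + c^2)
 h(c) = sqrt(C1 + c^2)


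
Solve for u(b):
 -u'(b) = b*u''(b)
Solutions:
 u(b) = C1 + C2*log(b)


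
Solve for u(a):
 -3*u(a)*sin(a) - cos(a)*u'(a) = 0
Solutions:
 u(a) = C1*cos(a)^3


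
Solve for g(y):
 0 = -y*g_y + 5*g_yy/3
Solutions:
 g(y) = C1 + C2*erfi(sqrt(30)*y/10)


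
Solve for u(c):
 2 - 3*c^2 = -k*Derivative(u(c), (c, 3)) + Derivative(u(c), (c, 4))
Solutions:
 u(c) = C1 + C2*c + C3*c^2 + C4*exp(c*k) + c^5/(20*k) + c^4/(4*k^2) + c^3*(-1/3 + k^(-2))/k


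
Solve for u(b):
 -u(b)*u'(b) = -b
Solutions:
 u(b) = -sqrt(C1 + b^2)
 u(b) = sqrt(C1 + b^2)


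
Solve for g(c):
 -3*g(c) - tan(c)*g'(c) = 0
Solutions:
 g(c) = C1/sin(c)^3


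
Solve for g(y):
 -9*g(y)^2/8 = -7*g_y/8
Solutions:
 g(y) = -7/(C1 + 9*y)


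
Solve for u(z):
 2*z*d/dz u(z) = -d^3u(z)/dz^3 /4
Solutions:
 u(z) = C1 + Integral(C2*airyai(-2*z) + C3*airybi(-2*z), z)


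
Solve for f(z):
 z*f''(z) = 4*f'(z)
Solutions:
 f(z) = C1 + C2*z^5


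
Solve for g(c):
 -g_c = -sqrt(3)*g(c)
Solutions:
 g(c) = C1*exp(sqrt(3)*c)


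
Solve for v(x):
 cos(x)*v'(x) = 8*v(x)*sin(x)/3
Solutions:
 v(x) = C1/cos(x)^(8/3)


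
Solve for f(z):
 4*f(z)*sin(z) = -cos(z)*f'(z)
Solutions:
 f(z) = C1*cos(z)^4


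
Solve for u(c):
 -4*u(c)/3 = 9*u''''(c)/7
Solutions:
 u(c) = (C1*sin(21^(1/4)*c/3) + C2*cos(21^(1/4)*c/3))*exp(-21^(1/4)*c/3) + (C3*sin(21^(1/4)*c/3) + C4*cos(21^(1/4)*c/3))*exp(21^(1/4)*c/3)


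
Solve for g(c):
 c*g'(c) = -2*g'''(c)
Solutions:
 g(c) = C1 + Integral(C2*airyai(-2^(2/3)*c/2) + C3*airybi(-2^(2/3)*c/2), c)


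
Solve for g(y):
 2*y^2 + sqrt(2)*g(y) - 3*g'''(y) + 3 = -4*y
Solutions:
 g(y) = C3*exp(2^(1/6)*3^(2/3)*y/3) - sqrt(2)*y^2 - 2*sqrt(2)*y + (C1*sin(6^(1/6)*y/2) + C2*cos(6^(1/6)*y/2))*exp(-2^(1/6)*3^(2/3)*y/6) - 3*sqrt(2)/2


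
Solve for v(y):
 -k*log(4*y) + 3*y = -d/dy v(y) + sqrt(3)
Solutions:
 v(y) = C1 + k*y*log(y) - k*y + k*y*log(4) - 3*y^2/2 + sqrt(3)*y


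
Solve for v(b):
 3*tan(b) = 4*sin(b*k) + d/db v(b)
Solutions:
 v(b) = C1 - 4*Piecewise((-cos(b*k)/k, Ne(k, 0)), (0, True)) - 3*log(cos(b))


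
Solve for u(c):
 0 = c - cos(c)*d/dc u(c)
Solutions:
 u(c) = C1 + Integral(c/cos(c), c)


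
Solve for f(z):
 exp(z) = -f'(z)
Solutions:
 f(z) = C1 - exp(z)


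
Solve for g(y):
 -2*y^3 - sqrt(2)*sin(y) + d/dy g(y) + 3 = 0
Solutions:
 g(y) = C1 + y^4/2 - 3*y - sqrt(2)*cos(y)


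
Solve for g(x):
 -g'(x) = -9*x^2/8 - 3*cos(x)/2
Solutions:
 g(x) = C1 + 3*x^3/8 + 3*sin(x)/2


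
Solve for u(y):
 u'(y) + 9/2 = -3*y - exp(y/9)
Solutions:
 u(y) = C1 - 3*y^2/2 - 9*y/2 - 9*exp(y/9)


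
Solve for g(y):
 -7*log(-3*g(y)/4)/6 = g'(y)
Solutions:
 6*Integral(1/(log(-_y) - 2*log(2) + log(3)), (_y, g(y)))/7 = C1 - y


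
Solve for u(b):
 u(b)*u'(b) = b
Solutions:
 u(b) = -sqrt(C1 + b^2)
 u(b) = sqrt(C1 + b^2)


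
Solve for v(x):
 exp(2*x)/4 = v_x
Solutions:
 v(x) = C1 + exp(2*x)/8


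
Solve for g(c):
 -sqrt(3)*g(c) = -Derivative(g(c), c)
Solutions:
 g(c) = C1*exp(sqrt(3)*c)


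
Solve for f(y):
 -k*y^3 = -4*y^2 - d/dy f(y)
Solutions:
 f(y) = C1 + k*y^4/4 - 4*y^3/3


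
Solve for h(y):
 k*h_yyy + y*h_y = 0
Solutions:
 h(y) = C1 + Integral(C2*airyai(y*(-1/k)^(1/3)) + C3*airybi(y*(-1/k)^(1/3)), y)


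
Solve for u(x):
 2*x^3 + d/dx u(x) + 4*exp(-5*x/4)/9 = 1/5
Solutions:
 u(x) = C1 - x^4/2 + x/5 + 16*exp(-5*x/4)/45


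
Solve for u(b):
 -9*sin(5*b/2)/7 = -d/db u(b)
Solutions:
 u(b) = C1 - 18*cos(5*b/2)/35


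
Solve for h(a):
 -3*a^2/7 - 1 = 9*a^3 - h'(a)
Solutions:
 h(a) = C1 + 9*a^4/4 + a^3/7 + a


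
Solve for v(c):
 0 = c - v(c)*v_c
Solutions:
 v(c) = -sqrt(C1 + c^2)
 v(c) = sqrt(C1 + c^2)


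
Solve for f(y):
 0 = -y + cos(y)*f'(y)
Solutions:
 f(y) = C1 + Integral(y/cos(y), y)


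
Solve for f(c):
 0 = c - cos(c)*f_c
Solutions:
 f(c) = C1 + Integral(c/cos(c), c)


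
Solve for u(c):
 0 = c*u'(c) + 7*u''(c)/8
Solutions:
 u(c) = C1 + C2*erf(2*sqrt(7)*c/7)


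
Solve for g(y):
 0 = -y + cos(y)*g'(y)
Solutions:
 g(y) = C1 + Integral(y/cos(y), y)


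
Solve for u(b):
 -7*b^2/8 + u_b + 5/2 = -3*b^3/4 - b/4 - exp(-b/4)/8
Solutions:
 u(b) = C1 - 3*b^4/16 + 7*b^3/24 - b^2/8 - 5*b/2 + exp(-b/4)/2


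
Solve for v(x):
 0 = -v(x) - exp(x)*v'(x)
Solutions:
 v(x) = C1*exp(exp(-x))


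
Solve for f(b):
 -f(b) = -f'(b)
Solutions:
 f(b) = C1*exp(b)


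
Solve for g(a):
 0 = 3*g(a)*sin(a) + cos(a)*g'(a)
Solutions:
 g(a) = C1*cos(a)^3


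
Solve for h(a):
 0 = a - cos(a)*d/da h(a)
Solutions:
 h(a) = C1 + Integral(a/cos(a), a)


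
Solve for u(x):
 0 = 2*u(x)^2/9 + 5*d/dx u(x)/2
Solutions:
 u(x) = 45/(C1 + 4*x)


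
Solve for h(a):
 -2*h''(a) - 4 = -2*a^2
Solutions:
 h(a) = C1 + C2*a + a^4/12 - a^2


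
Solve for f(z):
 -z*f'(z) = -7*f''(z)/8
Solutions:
 f(z) = C1 + C2*erfi(2*sqrt(7)*z/7)


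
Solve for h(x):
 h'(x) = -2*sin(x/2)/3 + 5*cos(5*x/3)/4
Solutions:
 h(x) = C1 + 3*sin(5*x/3)/4 + 4*cos(x/2)/3


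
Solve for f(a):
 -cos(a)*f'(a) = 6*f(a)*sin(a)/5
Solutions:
 f(a) = C1*cos(a)^(6/5)


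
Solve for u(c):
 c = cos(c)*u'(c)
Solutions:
 u(c) = C1 + Integral(c/cos(c), c)


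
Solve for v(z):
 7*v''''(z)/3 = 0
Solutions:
 v(z) = C1 + C2*z + C3*z^2 + C4*z^3


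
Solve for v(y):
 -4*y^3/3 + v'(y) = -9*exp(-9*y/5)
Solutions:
 v(y) = C1 + y^4/3 + 5*exp(-9*y/5)


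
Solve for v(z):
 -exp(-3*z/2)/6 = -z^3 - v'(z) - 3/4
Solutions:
 v(z) = C1 - z^4/4 - 3*z/4 - exp(-3*z/2)/9


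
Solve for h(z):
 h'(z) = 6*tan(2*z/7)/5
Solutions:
 h(z) = C1 - 21*log(cos(2*z/7))/5


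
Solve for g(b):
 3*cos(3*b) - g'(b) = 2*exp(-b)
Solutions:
 g(b) = C1 + sin(3*b) + 2*exp(-b)


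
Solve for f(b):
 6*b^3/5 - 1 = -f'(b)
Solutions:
 f(b) = C1 - 3*b^4/10 + b


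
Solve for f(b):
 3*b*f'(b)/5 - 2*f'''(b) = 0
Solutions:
 f(b) = C1 + Integral(C2*airyai(10^(2/3)*3^(1/3)*b/10) + C3*airybi(10^(2/3)*3^(1/3)*b/10), b)


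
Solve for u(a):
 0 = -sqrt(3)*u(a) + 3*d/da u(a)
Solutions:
 u(a) = C1*exp(sqrt(3)*a/3)


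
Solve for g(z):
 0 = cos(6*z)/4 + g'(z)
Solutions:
 g(z) = C1 - sin(6*z)/24


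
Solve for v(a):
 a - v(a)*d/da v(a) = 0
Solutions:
 v(a) = -sqrt(C1 + a^2)
 v(a) = sqrt(C1 + a^2)


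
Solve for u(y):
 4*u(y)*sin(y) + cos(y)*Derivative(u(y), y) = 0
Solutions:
 u(y) = C1*cos(y)^4


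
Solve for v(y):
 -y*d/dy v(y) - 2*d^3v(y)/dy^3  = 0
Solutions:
 v(y) = C1 + Integral(C2*airyai(-2^(2/3)*y/2) + C3*airybi(-2^(2/3)*y/2), y)


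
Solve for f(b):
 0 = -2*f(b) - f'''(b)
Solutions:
 f(b) = C3*exp(-2^(1/3)*b) + (C1*sin(2^(1/3)*sqrt(3)*b/2) + C2*cos(2^(1/3)*sqrt(3)*b/2))*exp(2^(1/3)*b/2)


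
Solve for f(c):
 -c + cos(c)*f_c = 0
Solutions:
 f(c) = C1 + Integral(c/cos(c), c)


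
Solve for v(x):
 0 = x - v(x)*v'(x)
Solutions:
 v(x) = -sqrt(C1 + x^2)
 v(x) = sqrt(C1 + x^2)


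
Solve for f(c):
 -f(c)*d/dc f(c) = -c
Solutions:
 f(c) = -sqrt(C1 + c^2)
 f(c) = sqrt(C1 + c^2)


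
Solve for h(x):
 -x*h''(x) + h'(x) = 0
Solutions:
 h(x) = C1 + C2*x^2


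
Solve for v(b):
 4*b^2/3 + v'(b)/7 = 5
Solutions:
 v(b) = C1 - 28*b^3/9 + 35*b


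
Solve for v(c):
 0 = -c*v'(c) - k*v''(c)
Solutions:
 v(c) = C1 + C2*sqrt(k)*erf(sqrt(2)*c*sqrt(1/k)/2)


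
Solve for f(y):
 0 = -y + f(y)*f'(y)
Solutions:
 f(y) = -sqrt(C1 + y^2)
 f(y) = sqrt(C1 + y^2)


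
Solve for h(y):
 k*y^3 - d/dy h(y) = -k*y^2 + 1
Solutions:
 h(y) = C1 + k*y^4/4 + k*y^3/3 - y


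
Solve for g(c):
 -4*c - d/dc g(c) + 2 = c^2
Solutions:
 g(c) = C1 - c^3/3 - 2*c^2 + 2*c


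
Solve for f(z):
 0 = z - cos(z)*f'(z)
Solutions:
 f(z) = C1 + Integral(z/cos(z), z)


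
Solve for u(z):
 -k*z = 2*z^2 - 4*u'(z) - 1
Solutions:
 u(z) = C1 + k*z^2/8 + z^3/6 - z/4


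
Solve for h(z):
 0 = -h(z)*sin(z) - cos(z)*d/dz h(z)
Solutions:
 h(z) = C1*cos(z)


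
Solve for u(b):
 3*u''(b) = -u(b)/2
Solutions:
 u(b) = C1*sin(sqrt(6)*b/6) + C2*cos(sqrt(6)*b/6)


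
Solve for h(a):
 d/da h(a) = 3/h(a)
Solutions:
 h(a) = -sqrt(C1 + 6*a)
 h(a) = sqrt(C1 + 6*a)


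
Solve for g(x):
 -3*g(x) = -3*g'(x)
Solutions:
 g(x) = C1*exp(x)


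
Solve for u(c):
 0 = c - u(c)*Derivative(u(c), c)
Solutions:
 u(c) = -sqrt(C1 + c^2)
 u(c) = sqrt(C1 + c^2)


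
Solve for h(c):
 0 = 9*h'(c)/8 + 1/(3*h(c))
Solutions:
 h(c) = -sqrt(C1 - 48*c)/9
 h(c) = sqrt(C1 - 48*c)/9


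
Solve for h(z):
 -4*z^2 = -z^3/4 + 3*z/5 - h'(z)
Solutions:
 h(z) = C1 - z^4/16 + 4*z^3/3 + 3*z^2/10


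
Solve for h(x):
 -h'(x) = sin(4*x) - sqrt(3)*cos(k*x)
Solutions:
 h(x) = C1 + cos(4*x)/4 + sqrt(3)*sin(k*x)/k


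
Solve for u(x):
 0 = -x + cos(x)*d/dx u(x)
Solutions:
 u(x) = C1 + Integral(x/cos(x), x)


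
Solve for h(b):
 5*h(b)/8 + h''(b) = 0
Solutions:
 h(b) = C1*sin(sqrt(10)*b/4) + C2*cos(sqrt(10)*b/4)


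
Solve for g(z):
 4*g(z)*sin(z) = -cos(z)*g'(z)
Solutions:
 g(z) = C1*cos(z)^4


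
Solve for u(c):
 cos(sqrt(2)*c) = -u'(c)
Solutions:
 u(c) = C1 - sqrt(2)*sin(sqrt(2)*c)/2


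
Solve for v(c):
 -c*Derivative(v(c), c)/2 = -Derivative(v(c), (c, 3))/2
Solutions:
 v(c) = C1 + Integral(C2*airyai(c) + C3*airybi(c), c)


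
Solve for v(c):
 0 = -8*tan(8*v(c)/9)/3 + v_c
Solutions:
 v(c) = -9*asin(C1*exp(64*c/27))/8 + 9*pi/8
 v(c) = 9*asin(C1*exp(64*c/27))/8


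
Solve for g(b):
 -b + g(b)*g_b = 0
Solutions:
 g(b) = -sqrt(C1 + b^2)
 g(b) = sqrt(C1 + b^2)


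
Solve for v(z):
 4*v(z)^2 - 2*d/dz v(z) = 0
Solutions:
 v(z) = -1/(C1 + 2*z)


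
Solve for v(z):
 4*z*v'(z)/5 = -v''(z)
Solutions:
 v(z) = C1 + C2*erf(sqrt(10)*z/5)


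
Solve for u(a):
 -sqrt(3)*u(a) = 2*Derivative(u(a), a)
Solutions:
 u(a) = C1*exp(-sqrt(3)*a/2)


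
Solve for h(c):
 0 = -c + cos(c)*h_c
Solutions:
 h(c) = C1 + Integral(c/cos(c), c)


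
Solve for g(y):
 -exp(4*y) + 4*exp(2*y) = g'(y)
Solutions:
 g(y) = C1 - exp(4*y)/4 + 2*exp(2*y)


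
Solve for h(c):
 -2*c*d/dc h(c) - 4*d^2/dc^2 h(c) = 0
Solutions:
 h(c) = C1 + C2*erf(c/2)


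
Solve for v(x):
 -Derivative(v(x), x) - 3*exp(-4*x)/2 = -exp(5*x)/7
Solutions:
 v(x) = C1 + exp(5*x)/35 + 3*exp(-4*x)/8


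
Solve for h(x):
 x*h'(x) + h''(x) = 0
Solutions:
 h(x) = C1 + C2*erf(sqrt(2)*x/2)


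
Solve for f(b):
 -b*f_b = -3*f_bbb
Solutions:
 f(b) = C1 + Integral(C2*airyai(3^(2/3)*b/3) + C3*airybi(3^(2/3)*b/3), b)


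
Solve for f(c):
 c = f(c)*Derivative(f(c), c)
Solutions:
 f(c) = -sqrt(C1 + c^2)
 f(c) = sqrt(C1 + c^2)


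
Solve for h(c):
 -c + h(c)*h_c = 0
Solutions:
 h(c) = -sqrt(C1 + c^2)
 h(c) = sqrt(C1 + c^2)


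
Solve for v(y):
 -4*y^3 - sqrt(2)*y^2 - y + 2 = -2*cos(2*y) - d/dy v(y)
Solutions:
 v(y) = C1 + y^4 + sqrt(2)*y^3/3 + y^2/2 - 2*y - 2*sin(y)*cos(y)


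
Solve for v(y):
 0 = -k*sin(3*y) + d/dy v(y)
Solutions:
 v(y) = C1 - k*cos(3*y)/3


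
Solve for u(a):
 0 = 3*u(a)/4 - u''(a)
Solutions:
 u(a) = C1*exp(-sqrt(3)*a/2) + C2*exp(sqrt(3)*a/2)


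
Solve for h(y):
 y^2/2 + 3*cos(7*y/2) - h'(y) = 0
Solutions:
 h(y) = C1 + y^3/6 + 6*sin(7*y/2)/7


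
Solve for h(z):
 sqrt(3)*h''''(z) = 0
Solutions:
 h(z) = C1 + C2*z + C3*z^2 + C4*z^3


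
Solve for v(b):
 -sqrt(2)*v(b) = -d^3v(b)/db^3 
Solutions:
 v(b) = C3*exp(2^(1/6)*b) + (C1*sin(2^(1/6)*sqrt(3)*b/2) + C2*cos(2^(1/6)*sqrt(3)*b/2))*exp(-2^(1/6)*b/2)


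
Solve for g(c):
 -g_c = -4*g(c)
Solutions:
 g(c) = C1*exp(4*c)


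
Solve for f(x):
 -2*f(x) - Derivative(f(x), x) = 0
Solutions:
 f(x) = C1*exp(-2*x)


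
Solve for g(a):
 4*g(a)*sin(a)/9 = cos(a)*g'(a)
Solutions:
 g(a) = C1/cos(a)^(4/9)


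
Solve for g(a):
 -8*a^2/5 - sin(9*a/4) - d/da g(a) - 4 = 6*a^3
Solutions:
 g(a) = C1 - 3*a^4/2 - 8*a^3/15 - 4*a + 4*cos(9*a/4)/9


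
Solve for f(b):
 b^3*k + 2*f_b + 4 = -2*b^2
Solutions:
 f(b) = C1 - b^4*k/8 - b^3/3 - 2*b


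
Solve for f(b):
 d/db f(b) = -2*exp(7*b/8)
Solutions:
 f(b) = C1 - 16*exp(7*b/8)/7


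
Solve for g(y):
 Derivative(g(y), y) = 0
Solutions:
 g(y) = C1


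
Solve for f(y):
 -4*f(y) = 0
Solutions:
 f(y) = 0


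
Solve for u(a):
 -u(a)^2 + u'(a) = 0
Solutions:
 u(a) = -1/(C1 + a)


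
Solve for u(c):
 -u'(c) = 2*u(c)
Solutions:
 u(c) = C1*exp(-2*c)


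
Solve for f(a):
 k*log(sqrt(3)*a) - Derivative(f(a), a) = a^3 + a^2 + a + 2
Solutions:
 f(a) = C1 - a^4/4 - a^3/3 - a^2/2 + a*k*log(a) - a*k + a*k*log(3)/2 - 2*a


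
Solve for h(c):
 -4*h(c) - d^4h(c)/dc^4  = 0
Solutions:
 h(c) = (C1*sin(c) + C2*cos(c))*exp(-c) + (C3*sin(c) + C4*cos(c))*exp(c)


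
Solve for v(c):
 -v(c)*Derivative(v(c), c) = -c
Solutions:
 v(c) = -sqrt(C1 + c^2)
 v(c) = sqrt(C1 + c^2)


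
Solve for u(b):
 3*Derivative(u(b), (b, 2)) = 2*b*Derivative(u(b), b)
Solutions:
 u(b) = C1 + C2*erfi(sqrt(3)*b/3)


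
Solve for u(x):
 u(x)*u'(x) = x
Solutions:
 u(x) = -sqrt(C1 + x^2)
 u(x) = sqrt(C1 + x^2)


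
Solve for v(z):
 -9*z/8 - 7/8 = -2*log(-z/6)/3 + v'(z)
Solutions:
 v(z) = C1 - 9*z^2/16 + 2*z*log(-z)/3 + z*(-37 - 16*log(6))/24


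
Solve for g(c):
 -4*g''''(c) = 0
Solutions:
 g(c) = C1 + C2*c + C3*c^2 + C4*c^3


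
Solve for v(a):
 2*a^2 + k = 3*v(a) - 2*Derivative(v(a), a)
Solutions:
 v(a) = C1*exp(3*a/2) + 2*a^2/3 + 8*a/9 + k/3 + 16/27


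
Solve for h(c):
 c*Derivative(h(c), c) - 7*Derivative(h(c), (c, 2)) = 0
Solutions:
 h(c) = C1 + C2*erfi(sqrt(14)*c/14)


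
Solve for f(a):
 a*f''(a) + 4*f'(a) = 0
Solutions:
 f(a) = C1 + C2/a^3


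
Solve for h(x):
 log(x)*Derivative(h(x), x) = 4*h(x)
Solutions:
 h(x) = C1*exp(4*li(x))


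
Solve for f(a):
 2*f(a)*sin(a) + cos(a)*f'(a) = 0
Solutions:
 f(a) = C1*cos(a)^2


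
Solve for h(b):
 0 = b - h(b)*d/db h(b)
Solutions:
 h(b) = -sqrt(C1 + b^2)
 h(b) = sqrt(C1 + b^2)


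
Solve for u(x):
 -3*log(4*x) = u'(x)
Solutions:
 u(x) = C1 - 3*x*log(x) - x*log(64) + 3*x


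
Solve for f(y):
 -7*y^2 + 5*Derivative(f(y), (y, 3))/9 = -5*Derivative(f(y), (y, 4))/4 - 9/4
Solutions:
 f(y) = C1 + C2*y + C3*y^2 + C4*exp(-4*y/9) + 21*y^5/100 - 189*y^4/80 + 1647*y^3/80


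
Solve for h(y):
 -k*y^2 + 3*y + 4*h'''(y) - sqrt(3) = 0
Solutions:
 h(y) = C1 + C2*y + C3*y^2 + k*y^5/240 - y^4/32 + sqrt(3)*y^3/24


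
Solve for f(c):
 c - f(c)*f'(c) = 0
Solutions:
 f(c) = -sqrt(C1 + c^2)
 f(c) = sqrt(C1 + c^2)


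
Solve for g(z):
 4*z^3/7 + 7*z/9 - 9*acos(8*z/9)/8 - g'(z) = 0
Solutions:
 g(z) = C1 + z^4/7 + 7*z^2/18 - 9*z*acos(8*z/9)/8 + 9*sqrt(81 - 64*z^2)/64


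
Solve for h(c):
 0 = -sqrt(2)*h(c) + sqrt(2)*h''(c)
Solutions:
 h(c) = C1*exp(-c) + C2*exp(c)


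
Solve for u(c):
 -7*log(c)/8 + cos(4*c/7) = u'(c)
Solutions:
 u(c) = C1 - 7*c*log(c)/8 + 7*c/8 + 7*sin(4*c/7)/4


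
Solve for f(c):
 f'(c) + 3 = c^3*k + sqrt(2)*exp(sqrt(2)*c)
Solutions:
 f(c) = C1 + c^4*k/4 - 3*c + exp(sqrt(2)*c)


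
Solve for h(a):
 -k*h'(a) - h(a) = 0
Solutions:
 h(a) = C1*exp(-a/k)


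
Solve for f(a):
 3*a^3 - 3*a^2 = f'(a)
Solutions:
 f(a) = C1 + 3*a^4/4 - a^3


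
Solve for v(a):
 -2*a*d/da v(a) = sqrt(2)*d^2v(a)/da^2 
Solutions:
 v(a) = C1 + C2*erf(2^(3/4)*a/2)


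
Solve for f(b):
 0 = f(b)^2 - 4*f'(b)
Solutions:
 f(b) = -4/(C1 + b)


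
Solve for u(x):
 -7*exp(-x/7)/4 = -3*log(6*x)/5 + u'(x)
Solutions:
 u(x) = C1 + 3*x*log(x)/5 + 3*x*(-1 + log(6))/5 + 49*exp(-x/7)/4


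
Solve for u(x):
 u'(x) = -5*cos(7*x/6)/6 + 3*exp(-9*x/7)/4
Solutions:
 u(x) = C1 - 5*sin(7*x/6)/7 - 7*exp(-9*x/7)/12


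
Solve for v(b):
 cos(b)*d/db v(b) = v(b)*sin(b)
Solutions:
 v(b) = C1/cos(b)


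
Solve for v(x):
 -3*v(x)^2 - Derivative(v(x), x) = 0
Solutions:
 v(x) = 1/(C1 + 3*x)


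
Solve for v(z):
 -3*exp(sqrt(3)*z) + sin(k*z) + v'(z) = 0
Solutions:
 v(z) = C1 + sqrt(3)*exp(sqrt(3)*z) + cos(k*z)/k


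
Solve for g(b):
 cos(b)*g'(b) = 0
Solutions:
 g(b) = C1


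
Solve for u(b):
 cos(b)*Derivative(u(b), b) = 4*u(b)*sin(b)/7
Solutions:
 u(b) = C1/cos(b)^(4/7)


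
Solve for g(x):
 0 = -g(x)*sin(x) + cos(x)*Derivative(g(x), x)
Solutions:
 g(x) = C1/cos(x)


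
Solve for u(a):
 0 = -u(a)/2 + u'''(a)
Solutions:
 u(a) = C3*exp(2^(2/3)*a/2) + (C1*sin(2^(2/3)*sqrt(3)*a/4) + C2*cos(2^(2/3)*sqrt(3)*a/4))*exp(-2^(2/3)*a/4)


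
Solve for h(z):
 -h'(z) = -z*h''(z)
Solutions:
 h(z) = C1 + C2*z^2


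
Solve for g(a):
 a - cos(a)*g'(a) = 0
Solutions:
 g(a) = C1 + Integral(a/cos(a), a)


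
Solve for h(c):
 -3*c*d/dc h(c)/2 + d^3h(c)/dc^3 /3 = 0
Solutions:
 h(c) = C1 + Integral(C2*airyai(6^(2/3)*c/2) + C3*airybi(6^(2/3)*c/2), c)


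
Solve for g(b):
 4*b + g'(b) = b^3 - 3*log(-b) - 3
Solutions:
 g(b) = C1 + b^4/4 - 2*b^2 - 3*b*log(-b)


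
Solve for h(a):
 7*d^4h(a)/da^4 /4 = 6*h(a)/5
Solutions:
 h(a) = C1*exp(-24^(1/4)*35^(3/4)*a/35) + C2*exp(24^(1/4)*35^(3/4)*a/35) + C3*sin(24^(1/4)*35^(3/4)*a/35) + C4*cos(24^(1/4)*35^(3/4)*a/35)


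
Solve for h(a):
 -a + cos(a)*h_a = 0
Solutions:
 h(a) = C1 + Integral(a/cos(a), a)


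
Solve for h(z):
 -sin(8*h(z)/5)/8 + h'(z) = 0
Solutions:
 -z/8 + 5*log(cos(8*h(z)/5) - 1)/16 - 5*log(cos(8*h(z)/5) + 1)/16 = C1


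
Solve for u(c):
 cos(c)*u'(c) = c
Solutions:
 u(c) = C1 + Integral(c/cos(c), c)


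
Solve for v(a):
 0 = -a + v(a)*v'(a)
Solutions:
 v(a) = -sqrt(C1 + a^2)
 v(a) = sqrt(C1 + a^2)


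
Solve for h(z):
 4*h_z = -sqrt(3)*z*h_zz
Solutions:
 h(z) = C1 + C2*z^(1 - 4*sqrt(3)/3)


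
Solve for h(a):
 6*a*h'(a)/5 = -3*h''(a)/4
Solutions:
 h(a) = C1 + C2*erf(2*sqrt(5)*a/5)


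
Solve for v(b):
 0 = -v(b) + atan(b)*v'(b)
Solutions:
 v(b) = C1*exp(Integral(1/atan(b), b))


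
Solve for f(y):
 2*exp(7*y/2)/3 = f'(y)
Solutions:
 f(y) = C1 + 4*exp(7*y/2)/21


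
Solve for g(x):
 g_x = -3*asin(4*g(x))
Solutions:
 Integral(1/asin(4*_y), (_y, g(x))) = C1 - 3*x


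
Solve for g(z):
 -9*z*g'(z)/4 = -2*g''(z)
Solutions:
 g(z) = C1 + C2*erfi(3*z/4)


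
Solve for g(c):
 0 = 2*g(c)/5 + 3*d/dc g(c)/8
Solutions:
 g(c) = C1*exp(-16*c/15)


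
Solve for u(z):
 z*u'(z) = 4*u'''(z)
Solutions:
 u(z) = C1 + Integral(C2*airyai(2^(1/3)*z/2) + C3*airybi(2^(1/3)*z/2), z)


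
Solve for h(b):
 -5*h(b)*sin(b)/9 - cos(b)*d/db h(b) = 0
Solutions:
 h(b) = C1*cos(b)^(5/9)


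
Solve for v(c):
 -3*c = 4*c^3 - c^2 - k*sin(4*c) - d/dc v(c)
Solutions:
 v(c) = C1 + c^4 - c^3/3 + 3*c^2/2 + k*cos(4*c)/4


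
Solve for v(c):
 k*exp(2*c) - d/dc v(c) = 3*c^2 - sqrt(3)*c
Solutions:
 v(c) = C1 - c^3 + sqrt(3)*c^2/2 + k*exp(2*c)/2


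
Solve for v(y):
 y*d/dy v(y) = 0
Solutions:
 v(y) = C1


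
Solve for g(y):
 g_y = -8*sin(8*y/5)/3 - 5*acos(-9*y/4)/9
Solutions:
 g(y) = C1 - 5*y*acos(-9*y/4)/9 - 5*sqrt(16 - 81*y^2)/81 + 5*cos(8*y/5)/3


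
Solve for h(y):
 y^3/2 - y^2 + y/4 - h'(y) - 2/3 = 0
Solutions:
 h(y) = C1 + y^4/8 - y^3/3 + y^2/8 - 2*y/3


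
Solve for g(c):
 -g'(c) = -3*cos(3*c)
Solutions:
 g(c) = C1 + sin(3*c)


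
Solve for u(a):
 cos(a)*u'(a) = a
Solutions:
 u(a) = C1 + Integral(a/cos(a), a)


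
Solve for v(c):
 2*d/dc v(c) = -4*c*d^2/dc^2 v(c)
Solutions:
 v(c) = C1 + C2*sqrt(c)


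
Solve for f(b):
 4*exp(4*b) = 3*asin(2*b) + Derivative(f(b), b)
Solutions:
 f(b) = C1 - 3*b*asin(2*b) - 3*sqrt(1 - 4*b^2)/2 + exp(4*b)


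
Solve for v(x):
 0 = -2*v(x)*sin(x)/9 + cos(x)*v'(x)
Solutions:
 v(x) = C1/cos(x)^(2/9)


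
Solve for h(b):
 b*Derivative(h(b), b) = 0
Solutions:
 h(b) = C1


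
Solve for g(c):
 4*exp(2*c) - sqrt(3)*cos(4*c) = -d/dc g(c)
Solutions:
 g(c) = C1 - 2*exp(2*c) + sqrt(3)*sin(4*c)/4


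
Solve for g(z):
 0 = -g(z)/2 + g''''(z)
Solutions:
 g(z) = C1*exp(-2^(3/4)*z/2) + C2*exp(2^(3/4)*z/2) + C3*sin(2^(3/4)*z/2) + C4*cos(2^(3/4)*z/2)


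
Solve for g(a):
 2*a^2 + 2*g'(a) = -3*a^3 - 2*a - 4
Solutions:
 g(a) = C1 - 3*a^4/8 - a^3/3 - a^2/2 - 2*a


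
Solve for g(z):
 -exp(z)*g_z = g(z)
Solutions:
 g(z) = C1*exp(exp(-z))
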